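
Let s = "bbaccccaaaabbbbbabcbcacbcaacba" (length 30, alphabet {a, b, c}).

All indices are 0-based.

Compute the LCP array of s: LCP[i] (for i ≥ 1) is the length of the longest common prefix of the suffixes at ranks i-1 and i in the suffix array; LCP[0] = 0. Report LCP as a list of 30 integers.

rank→(start, suffix):
  0 → (29, 'a')
  1 → (7, 'aaaabbbbbabcbcacbcaacba')
  2 → (8, 'aaabbbbbabcbcacbcaacba')
  3 → (9, 'aabbbbbabcbcacbcaacba')
  4 → (25, 'aacba')
  5 → (10, 'abbbbbabcbcacbcaacba')
  6 → (16, 'abcbcacbcaacba')
  7 → (26, 'acba')
  8 → (21, 'acbcaacba')
  9 → (2, 'accccaaaabbbbbabcbcacbcaacba')
  10 → (28, 'ba')
  11 → (15, 'babcbcacbcaacba')
  12 → (1, 'baccccaaaabbbbbabcbcacbcaacba')
  13 → (14, 'bbabcbcacbcaacba')
  14 → (0, 'bbaccccaaaabbbbbabcbcacbcaacba')
  15 → (13, 'bbbabcbcacbcaacba')
  16 → (12, 'bbbbabcbcacbcaacba')
  17 → (11, 'bbbbbabcbcacbcaacba')
  18 → (23, 'bcaacba')
  19 → (19, 'bcacbcaacba')
  20 → (17, 'bcbcacbcaacba')
  21 → (6, 'caaaabbbbbabcbcacbcaacba')
  22 → (24, 'caacba')
  23 → (20, 'cacbcaacba')
  24 → (27, 'cba')
  25 → (22, 'cbcaacba')
  26 → (18, 'cbcacbcaacba')
  27 → (5, 'ccaaaabbbbbabcbcacbcaacba')
  28 → (4, 'cccaaaabbbbbabcbcacbcaacba')
  29 → (3, 'ccccaaaabbbbbabcbcacbcaacba')

SA = [29, 7, 8, 9, 25, 10, 16, 26, 21, 2, 28, 15, 1, 14, 0, 13, 12, 11, 23, 19, 17, 6, 24, 20, 27, 22, 18, 5, 4, 3]
rank  pair      lcp
   1  s[29:],s[7:]  1  'a'
   2  s[7:],s[8:]  3  'aaa'
   3  s[8:],s[9:]  2  'aa'
   4  s[9:],s[25:]  2  'aa'
   5  s[25:],s[10:]  1  'a'
   6  s[10:],s[16:]  2  'ab'
   7  s[16:],s[26:]  1  'a'
   8  s[26:],s[21:]  3  'acb'
   9  s[21:],s[2:]  2  'ac'
  10  s[2:],s[28:]  0  ''
  11  s[28:],s[15:]  2  'ba'
  12  s[15:],s[1:]  2  'ba'
  13  s[1:],s[14:]  1  'b'
  14  s[14:],s[0:]  3  'bba'
  15  s[0:],s[13:]  2  'bb'
  16  s[13:],s[12:]  3  'bbb'
  17  s[12:],s[11:]  4  'bbbb'
  18  s[11:],s[23:]  1  'b'
  19  s[23:],s[19:]  3  'bca'
  20  s[19:],s[17:]  2  'bc'
  21  s[17:],s[6:]  0  ''
  22  s[6:],s[24:]  3  'caa'
  23  s[24:],s[20:]  2  'ca'
  24  s[20:],s[27:]  1  'c'
  25  s[27:],s[22:]  2  'cb'
  26  s[22:],s[18:]  4  'cbca'
  27  s[18:],s[5:]  1  'c'
  28  s[5:],s[4:]  2  'cc'
  29  s[4:],s[3:]  3  'ccc'

[0, 1, 3, 2, 2, 1, 2, 1, 3, 2, 0, 2, 2, 1, 3, 2, 3, 4, 1, 3, 2, 0, 3, 2, 1, 2, 4, 1, 2, 3]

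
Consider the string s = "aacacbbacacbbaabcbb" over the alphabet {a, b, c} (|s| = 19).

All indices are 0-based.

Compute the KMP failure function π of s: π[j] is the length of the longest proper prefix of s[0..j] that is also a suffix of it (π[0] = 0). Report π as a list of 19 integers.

π[0] = 0
j=1 s[j]='a': π[1]=1 (border 'a')
j=2 s[j]='c': k: 1→0; π[2]=0 (border '')
j=3 s[j]='a': π[3]=1 (border 'a')
j=4 s[j]='c': k: 1→0; π[4]=0 (border '')
j=5 s[j]='b': π[5]=0 (border '')
j=6 s[j]='b': π[6]=0 (border '')
j=7 s[j]='a': π[7]=1 (border 'a')
j=8 s[j]='c': k: 1→0; π[8]=0 (border '')
j=9 s[j]='a': π[9]=1 (border 'a')
j=10 s[j]='c': k: 1→0; π[10]=0 (border '')
j=11 s[j]='b': π[11]=0 (border '')
j=12 s[j]='b': π[12]=0 (border '')
j=13 s[j]='a': π[13]=1 (border 'a')
j=14 s[j]='a': π[14]=2 (border 'aa')
j=15 s[j]='b': k: 2→1→0; π[15]=0 (border '')
j=16 s[j]='c': π[16]=0 (border '')
j=17 s[j]='b': π[17]=0 (border '')
j=18 s[j]='b': π[18]=0 (border '')

[0, 1, 0, 1, 0, 0, 0, 1, 0, 1, 0, 0, 0, 1, 2, 0, 0, 0, 0]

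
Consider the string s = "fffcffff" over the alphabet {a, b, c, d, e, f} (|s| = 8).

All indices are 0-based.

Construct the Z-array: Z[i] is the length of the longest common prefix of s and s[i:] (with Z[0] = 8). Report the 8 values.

[8, 2, 1, 0, 3, 3, 2, 1]

Z[0]=8
i=1: i≥r, start 0; Z[1]=2 extend→box=[1,3)
i=2: min(r-i=1, Z[1]=2)=1; Z[2]=1
i=3: i≥r, start 0; Z[3]=0
i=4: i≥r, start 0; Z[4]=3 extend→box=[4,7)
i=5: min(r-i=2, Z[1]=2)=2; Z[5]=3 extend→box=[5,8)
i=6: min(r-i=2, Z[1]=2)=2; Z[6]=2
i=7: min(r-i=1, Z[2]=1)=1; Z[7]=1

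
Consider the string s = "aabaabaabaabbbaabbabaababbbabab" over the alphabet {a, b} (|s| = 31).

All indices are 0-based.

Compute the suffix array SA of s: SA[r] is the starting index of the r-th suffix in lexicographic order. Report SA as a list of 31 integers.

[0, 3, 6, 20, 14, 9, 29, 1, 4, 18, 7, 27, 21, 15, 10, 23, 30, 2, 5, 19, 13, 8, 28, 17, 26, 22, 12, 16, 25, 11, 24]

rank→(start, suffix):
  0 → (0, 'aabaabaabaabbbaabbabaababbbabab')
  1 → (3, 'aabaabaabbbaabbabaababbbabab')
  2 → (6, 'aabaabbbaabbabaababbbabab')
  3 → (20, 'aababbbabab')
  4 → (14, 'aabbabaababbbabab')
  5 → (9, 'aabbbaabbabaababbbabab')
  6 → (29, 'ab')
  7 → (1, 'abaabaabaabbbaabbabaababbbabab')
  8 → (4, 'abaabaabbbaabbabaababbbabab')
  9 → (18, 'abaababbbabab')
  10 → (7, 'abaabbbaabbabaababbbabab')
  11 → (27, 'abab')
  12 → (21, 'ababbbabab')
  13 → (15, 'abbabaababbbabab')
  14 → (10, 'abbbaabbabaababbbabab')
  15 → (23, 'abbbabab')
  16 → (30, 'b')
  17 → (2, 'baabaabaabbbaabbabaababbbabab')
  18 → (5, 'baabaabbbaabbabaababbbabab')
  19 → (19, 'baababbbabab')
  20 → (13, 'baabbabaababbbabab')
  21 → (8, 'baabbbaabbabaababbbabab')
  22 → (28, 'bab')
  23 → (17, 'babaababbbabab')
  24 → (26, 'babab')
  25 → (22, 'babbbabab')
  26 → (12, 'bbaabbabaababbbabab')
  27 → (16, 'bbabaababbbabab')
  28 → (25, 'bbabab')
  29 → (11, 'bbbaabbabaababbbabab')
  30 → (24, 'bbbabab')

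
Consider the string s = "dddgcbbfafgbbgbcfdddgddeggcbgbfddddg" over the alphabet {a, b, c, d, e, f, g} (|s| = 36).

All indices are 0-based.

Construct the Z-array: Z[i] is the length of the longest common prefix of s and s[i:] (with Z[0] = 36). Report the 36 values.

Z[0]=36
i=1: i≥r, start 0; Z[1]=2 grow→box=[1,3)
i=2: min(r-i=1, Z[1]=2)=1; Z[2]=1
i=3: i≥r, start 0; Z[3]=0
i=4: i≥r, start 0; Z[4]=0
i=5: i≥r, start 0; Z[5]=0
i=6: i≥r, start 0; Z[6]=0
i=7: i≥r, start 0; Z[7]=0
i=8: i≥r, start 0; Z[8]=0
i=9: i≥r, start 0; Z[9]=0
i=10: i≥r, start 0; Z[10]=0
i=11: i≥r, start 0; Z[11]=0
i=12: i≥r, start 0; Z[12]=0
i=13: i≥r, start 0; Z[13]=0
i=14: i≥r, start 0; Z[14]=0
i=15: i≥r, start 0; Z[15]=0
i=16: i≥r, start 0; Z[16]=0
i=17: i≥r, start 0; Z[17]=4 grow→box=[17,21)
i=18: min(r-i=3, Z[1]=2)=2; Z[18]=2
i=19: min(r-i=2, Z[2]=1)=1; Z[19]=1
i=20: min(r-i=1, Z[3]=0)=0; Z[20]=0
i=21: i≥r, start 0; Z[21]=2 grow→box=[21,23)
i=22: min(r-i=1, Z[1]=2)=1; Z[22]=1
i=23: i≥r, start 0; Z[23]=0
i=24: i≥r, start 0; Z[24]=0
i=25: i≥r, start 0; Z[25]=0
i=26: i≥r, start 0; Z[26]=0
i=27: i≥r, start 0; Z[27]=0
i=28: i≥r, start 0; Z[28]=0
i=29: i≥r, start 0; Z[29]=0
i=30: i≥r, start 0; Z[30]=0
i=31: i≥r, start 0; Z[31]=3 grow→box=[31,34)
i=32: min(r-i=2, Z[1]=2)=2; Z[32]=4 grow→box=[32,36)
i=33: min(r-i=3, Z[1]=2)=2; Z[33]=2
i=34: min(r-i=2, Z[2]=1)=1; Z[34]=1
i=35: min(r-i=1, Z[3]=0)=0; Z[35]=0

[36, 2, 1, 0, 0, 0, 0, 0, 0, 0, 0, 0, 0, 0, 0, 0, 0, 4, 2, 1, 0, 2, 1, 0, 0, 0, 0, 0, 0, 0, 0, 3, 4, 2, 1, 0]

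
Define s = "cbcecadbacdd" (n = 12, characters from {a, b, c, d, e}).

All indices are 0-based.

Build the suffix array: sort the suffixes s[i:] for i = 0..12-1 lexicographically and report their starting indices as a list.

rank | idx | suffix
   0 |   8 | acdd
   1 |   5 | adbacdd
   2 |   7 | bacdd
   3 |   1 | bcecadbacdd
   4 |   4 | cadbacdd
   5 |   0 | cbcecadbacdd
   6 |   9 | cdd
   7 |   2 | cecadbacdd
   8 |  11 | d
   9 |   6 | dbacdd
  10 |  10 | dd
  11 |   3 | ecadbacdd

[8, 5, 7, 1, 4, 0, 9, 2, 11, 6, 10, 3]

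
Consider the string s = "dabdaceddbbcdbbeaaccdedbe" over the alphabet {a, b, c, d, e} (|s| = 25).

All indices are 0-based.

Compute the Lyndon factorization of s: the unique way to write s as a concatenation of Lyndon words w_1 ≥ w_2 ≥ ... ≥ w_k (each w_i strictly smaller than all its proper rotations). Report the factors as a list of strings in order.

["d", "abdaceddbbcdbbe", "aaccdedbe"]

emit factor 1: 'd' (i=0, period=1)
emit factor 2: 'abdaceddbbcdbbe' (i=1, period=15)
emit factor 3: 'aaccdedbe' (i=16, period=9)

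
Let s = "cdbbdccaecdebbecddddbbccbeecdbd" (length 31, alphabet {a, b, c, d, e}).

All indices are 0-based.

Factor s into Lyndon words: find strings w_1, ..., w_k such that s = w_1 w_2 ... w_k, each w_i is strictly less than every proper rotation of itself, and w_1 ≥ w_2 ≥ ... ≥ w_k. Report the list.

emit factor 1: 'cd' (i=0, period=2)
emit factor 2: 'bbdcc' (i=2, period=5)
emit factor 3: 'aecdebbecddddbbccbeecdbd' (i=7, period=24)

["cd", "bbdcc", "aecdebbecddddbbccbeecdbd"]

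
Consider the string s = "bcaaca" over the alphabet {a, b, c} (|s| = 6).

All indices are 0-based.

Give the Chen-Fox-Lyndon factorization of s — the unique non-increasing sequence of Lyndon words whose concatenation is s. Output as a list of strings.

["bc", "aac", "a"]

emit factor 1: 'bc' (i=0, period=2)
emit factor 2: 'aac' (i=2, period=3)
emit factor 3: 'a' (i=5, period=1)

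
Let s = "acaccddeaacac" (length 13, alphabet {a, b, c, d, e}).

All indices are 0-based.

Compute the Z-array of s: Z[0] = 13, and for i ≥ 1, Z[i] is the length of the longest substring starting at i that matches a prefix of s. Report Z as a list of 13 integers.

[13, 0, 2, 0, 0, 0, 0, 0, 1, 4, 0, 2, 0]

Z[0]=13
i=1: outside box; Z[1]=0
i=2: outside box; Z[2]=2 scan→box=[2,4)
i=3: min(r-i=1, Z[1]=0)=0; Z[3]=0
i=4: outside box; Z[4]=0
i=5: outside box; Z[5]=0
i=6: outside box; Z[6]=0
i=7: outside box; Z[7]=0
i=8: outside box; Z[8]=1 scan→box=[8,9)
i=9: outside box; Z[9]=4 scan→box=[9,13)
i=10: min(r-i=3, Z[1]=0)=0; Z[10]=0
i=11: min(r-i=2, Z[2]=2)=2; Z[11]=2
i=12: min(r-i=1, Z[3]=0)=0; Z[12]=0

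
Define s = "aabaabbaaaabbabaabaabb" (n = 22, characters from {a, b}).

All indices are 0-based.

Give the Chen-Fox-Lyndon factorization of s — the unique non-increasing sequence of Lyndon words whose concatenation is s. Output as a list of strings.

["aabaabb", "aaaabbabaabaabb"]

emit factor 1: 'aabaabb' (i=0, period=7)
emit factor 2: 'aaaabbabaabaabb' (i=7, period=15)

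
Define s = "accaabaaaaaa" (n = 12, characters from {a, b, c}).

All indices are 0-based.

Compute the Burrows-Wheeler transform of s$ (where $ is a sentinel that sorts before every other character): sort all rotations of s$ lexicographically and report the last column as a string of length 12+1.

rank  rotation       last
    0  $accaabaaaaaa  a
    1  a$accaabaaaaa  a
    2  aa$accaabaaaa  a
    3  aaa$accaabaaa  a
    4  aaaa$accaabaa  a
    5  aaaaa$accaaba  a
    6  aaaaaa$accaab  b
    7  aabaaaaaa$acc  c
    8  abaaaaaa$acca  a
    9  accaabaaaaaa$  $
   10  baaaaaa$accaa  a
   11  caabaaaaaa$ac  c
   12  ccaabaaaaaa$a  a

aaaaaabca$aca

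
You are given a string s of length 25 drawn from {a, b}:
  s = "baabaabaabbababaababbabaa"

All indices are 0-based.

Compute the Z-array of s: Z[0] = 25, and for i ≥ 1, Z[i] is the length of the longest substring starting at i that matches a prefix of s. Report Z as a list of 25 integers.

[25, 0, 0, 7, 0, 0, 4, 0, 0, 1, 2, 0, 2, 0, 5, 0, 0, 2, 0, 1, 2, 0, 3, 0, 0]

Z[0]=25
i=1: i≥r, start 0; Z[1]=0
i=2: i≥r, start 0; Z[2]=0
i=3: i≥r, start 0; Z[3]=7 scan→box=[3,10)
i=4: min(r-i=6, Z[1]=0)=0; Z[4]=0
i=5: min(r-i=5, Z[2]=0)=0; Z[5]=0
i=6: min(r-i=4, Z[3]=7)=4; Z[6]=4
i=7: min(r-i=3, Z[4]=0)=0; Z[7]=0
i=8: min(r-i=2, Z[5]=0)=0; Z[8]=0
i=9: min(r-i=1, Z[6]=4)=1; Z[9]=1
i=10: i≥r, start 0; Z[10]=2 scan→box=[10,12)
i=11: min(r-i=1, Z[1]=0)=0; Z[11]=0
i=12: i≥r, start 0; Z[12]=2 scan→box=[12,14)
i=13: min(r-i=1, Z[1]=0)=0; Z[13]=0
i=14: i≥r, start 0; Z[14]=5 scan→box=[14,19)
i=15: min(r-i=4, Z[1]=0)=0; Z[15]=0
i=16: min(r-i=3, Z[2]=0)=0; Z[16]=0
i=17: min(r-i=2, Z[3]=7)=2; Z[17]=2
i=18: min(r-i=1, Z[4]=0)=0; Z[18]=0
i=19: i≥r, start 0; Z[19]=1 scan→box=[19,20)
i=20: i≥r, start 0; Z[20]=2 scan→box=[20,22)
i=21: min(r-i=1, Z[1]=0)=0; Z[21]=0
i=22: i≥r, start 0; Z[22]=3 scan→box=[22,25)
i=23: min(r-i=2, Z[1]=0)=0; Z[23]=0
i=24: min(r-i=1, Z[2]=0)=0; Z[24]=0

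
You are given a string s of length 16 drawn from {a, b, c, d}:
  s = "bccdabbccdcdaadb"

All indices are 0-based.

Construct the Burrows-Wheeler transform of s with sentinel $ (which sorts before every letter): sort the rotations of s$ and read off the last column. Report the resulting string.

rank  rotation           last
    0  $bccdabbccdcdaadb  b
    1  aadb$bccdabbccdcd  d
    2  abbccdcdaadb$bccd  d
    3  adb$bccdabbccdcda  a
    4  b$bccdabbccdcdaad  d
    5  bbccdcdaadb$bccda  a
    6  bccdabbccdcdaadb$  $
    7  bccdcdaadb$bccdab  b
    8  ccdabbccdcdaadb$b  b
    9  ccdcdaadb$bccdabb  b
   10  cdaadb$bccdabbccd  d
   11  cdabbccdcdaadb$bc  c
   12  cdcdaadb$bccdabbc  c
   13  daadb$bccdabbccdc  c
   14  dabbccdcdaadb$bcc  c
   15  db$bccdabbccdcdaa  a
   16  dcdaadb$bccdabbcc  c

bddada$bbbdccccac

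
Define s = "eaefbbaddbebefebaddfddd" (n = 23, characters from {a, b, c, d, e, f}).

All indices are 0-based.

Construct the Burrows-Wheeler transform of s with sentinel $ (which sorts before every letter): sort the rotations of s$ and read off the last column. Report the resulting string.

dbbebefdedddafad$fbabede

rank  rotation                  last
    0  $eaefbbaddbebefebaddfddd  d
    1  addbebefebaddfddd$eaefbb  b
    2  addfddd$eaefbbaddbebefeb  b
    3  aefbbaddbebefebaddfddd$e  e
    4  baddbebefebaddfddd$eaefb  b
    5  baddfddd$eaefbbaddbebefe  e
    6  bbaddbebefebaddfddd$eaef  f
    7  bebefebaddfddd$eaefbbadd  d
    8  befebaddfddd$eaefbbaddbe  e
    9  d$eaefbbaddbebefebaddfdd  d
   10  dbebefebaddfddd$eaefbbad  d
   11  dd$eaefbbaddbebefebaddfd  d
   12  ddbebefebaddfddd$eaefbba  a
   13  ddd$eaefbbaddbebefebaddf  f
   14  ddfddd$eaefbbaddbebefeba  a
   15  dfddd$eaefbbaddbebefebad  d
   16  eaefbbaddbebefebaddfddd$  $
   17  ebaddfddd$eaefbbaddbebef  f
   18  ebefebaddfddd$eaefbbaddb  b
   19  efbbaddbebefebaddfddd$ea  a
   20  efebaddfddd$eaefbbaddbeb  b
   21  fbbaddbebefebaddfddd$eae  e
   22  fddd$eaefbbaddbebefebadd  d
   23  febaddfddd$eaefbbaddbebe  e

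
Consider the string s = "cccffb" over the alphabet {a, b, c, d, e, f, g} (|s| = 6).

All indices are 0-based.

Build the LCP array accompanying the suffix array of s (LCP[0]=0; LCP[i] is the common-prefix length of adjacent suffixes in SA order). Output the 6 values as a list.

[0, 0, 2, 1, 0, 1]

rank | idx | suffix
   0 |   5 | b
   1 |   0 | cccffb
   2 |   1 | ccffb
   3 |   2 | cffb
   4 |   4 | fb
   5 |   3 | ffb

SA = [5, 0, 1, 2, 4, 3]
i: (SA[i-1],SA[i]) lcp shared
  1: (5,0) 0 ''
  2: (0,1) 2 'cc'
  3: (1,2) 1 'c'
  4: (2,4) 0 ''
  5: (4,3) 1 'f'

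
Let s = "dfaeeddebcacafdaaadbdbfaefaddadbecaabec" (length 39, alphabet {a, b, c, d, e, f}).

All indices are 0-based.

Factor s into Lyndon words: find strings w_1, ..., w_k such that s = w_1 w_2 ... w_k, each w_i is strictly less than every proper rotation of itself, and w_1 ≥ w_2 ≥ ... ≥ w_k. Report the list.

emit factor 1: 'df' (i=0, period=2)
emit factor 2: 'aeeddebc' (i=2, period=8)
emit factor 3: 'acafd' (i=10, period=5)
emit factor 4: 'aaadbdbfaefaddadbecaabec' (i=15, period=24)

["df", "aeeddebc", "acafd", "aaadbdbfaefaddadbecaabec"]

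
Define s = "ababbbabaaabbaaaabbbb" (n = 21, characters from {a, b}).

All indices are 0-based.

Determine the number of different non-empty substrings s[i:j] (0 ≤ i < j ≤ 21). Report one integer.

rank | idx | suffix
   0 |  13 | aaaabbbb
   1 |   8 | aaabbaaaabbbb
   2 |  14 | aaabbbb
   3 |   9 | aabbaaaabbbb
   4 |  15 | aabbbb
   5 |   6 | abaaabbaaaabbbb
   6 |   0 | ababbbabaaabbaaaabbbb
   7 |  10 | abbaaaabbbb
   8 |   2 | abbbabaaabbaaaabbbb
   9 |  16 | abbbb
  10 |  20 | b
  11 |  12 | baaaabbbb
  12 |   7 | baaabbaaaabbbb
  13 |   5 | babaaabbaaaabbbb
  14 |   1 | babbbabaaabbaaaabbbb
  15 |  19 | bb
  16 |  11 | bbaaaabbbb
  17 |   4 | bbabaaabbaaaabbbb
  18 |  18 | bbb
  19 |   3 | bbbabaaabbaaaabbbb
  20 |  17 | bbbb

SA = [13, 8, 14, 9, 15, 6, 0, 10, 2, 16, 20, 12, 7, 5, 1, 19, 11, 4, 18, 3, 17]
[i] adj suffixes → lcp
  [1] 13/8 → 3 ('aaa')
  [2] 8/14 → 5 ('aaabb')
  [3] 14/9 → 2 ('aa')
  [4] 9/15 → 4 ('aabb')
  [5] 15/6 → 1 ('a')
  [6] 6/0 → 3 ('aba')
  [7] 0/10 → 2 ('ab')
  [8] 10/2 → 3 ('abb')
  [9] 2/16 → 4 ('abbb')
  [10] 16/20 → 0 ('')
  [11] 20/12 → 1 ('b')
  [12] 12/7 → 4 ('baaa')
  [13] 7/5 → 2 ('ba')
  [14] 5/1 → 3 ('bab')
  [15] 1/19 → 1 ('b')
  [16] 19/11 → 2 ('bb')
  [17] 11/4 → 3 ('bba')
  [18] 4/18 → 2 ('bb')
  [19] 18/3 → 3 ('bbb')
  [20] 3/17 → 3 ('bbb')

n(n+1)/2 = 21·22/2 = 231
Σ LCP = 0 + 3 + 5 + 2 + 4 + 1 + 3 + 2 + 3 + 4 + 0 + 1 + 4 + 2 + 3 + 1 + 2 + 3 + 2 + 3 + 3 = 51
distinct = 231 − 51 = 180

180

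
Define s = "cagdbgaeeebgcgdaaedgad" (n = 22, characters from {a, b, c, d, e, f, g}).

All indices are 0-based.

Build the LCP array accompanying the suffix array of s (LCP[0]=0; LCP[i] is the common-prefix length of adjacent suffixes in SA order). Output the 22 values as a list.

rank | idx | suffix
   0 |  15 | aaedgad
   1 |  20 | ad
   2 |  16 | aedgad
   3 |   6 | aeeebgcgdaaedgad
   4 |   1 | agdbgaeeebgcgdaaedgad
   5 |   4 | bgaeeebgcgdaaedgad
   6 |  10 | bgcgdaaedgad
   7 |   0 | cagdbgaeeebgcgdaaedgad
   8 |  12 | cgdaaedgad
   9 |  21 | d
  10 |  14 | daaedgad
  11 |   3 | dbgaeeebgcgdaaedgad
  12 |  18 | dgad
  13 |   9 | ebgcgdaaedgad
  14 |  17 | edgad
  15 |   8 | eebgcgdaaedgad
  16 |   7 | eeebgcgdaaedgad
  17 |  19 | gad
  18 |   5 | gaeeebgcgdaaedgad
  19 |  11 | gcgdaaedgad
  20 |  13 | gdaaedgad
  21 |   2 | gdbgaeeebgcgdaaedgad

SA = [15, 20, 16, 6, 1, 4, 10, 0, 12, 21, 14, 3, 18, 9, 17, 8, 7, 19, 5, 11, 13, 2]
[i] adj suffixes → lcp
  [1] 15/20 → 1 ('a')
  [2] 20/16 → 1 ('a')
  [3] 16/6 → 2 ('ae')
  [4] 6/1 → 1 ('a')
  [5] 1/4 → 0 ('')
  [6] 4/10 → 2 ('bg')
  [7] 10/0 → 0 ('')
  [8] 0/12 → 1 ('c')
  [9] 12/21 → 0 ('')
  [10] 21/14 → 1 ('d')
  [11] 14/3 → 1 ('d')
  [12] 3/18 → 1 ('d')
  [13] 18/9 → 0 ('')
  [14] 9/17 → 1 ('e')
  [15] 17/8 → 1 ('e')
  [16] 8/7 → 2 ('ee')
  [17] 7/19 → 0 ('')
  [18] 19/5 → 2 ('ga')
  [19] 5/11 → 1 ('g')
  [20] 11/13 → 1 ('g')
  [21] 13/2 → 2 ('gd')

[0, 1, 1, 2, 1, 0, 2, 0, 1, 0, 1, 1, 1, 0, 1, 1, 2, 0, 2, 1, 1, 2]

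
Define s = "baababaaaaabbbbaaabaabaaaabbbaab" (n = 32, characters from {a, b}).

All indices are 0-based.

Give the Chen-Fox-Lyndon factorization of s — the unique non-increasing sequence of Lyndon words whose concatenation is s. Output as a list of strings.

["b", "aabab", "aaaaabbbbaaabaabaaaabbbaab"]

emit factor 1: 'b' (i=0, period=1)
emit factor 2: 'aabab' (i=1, period=5)
emit factor 3: 'aaaaabbbbaaabaabaaaabbbaab' (i=6, period=26)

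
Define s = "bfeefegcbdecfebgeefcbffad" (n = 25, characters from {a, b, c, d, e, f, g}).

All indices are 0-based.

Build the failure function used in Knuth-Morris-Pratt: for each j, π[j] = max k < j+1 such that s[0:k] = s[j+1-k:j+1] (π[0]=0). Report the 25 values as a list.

[0, 0, 0, 0, 0, 0, 0, 0, 1, 0, 0, 0, 0, 0, 1, 0, 0, 0, 0, 0, 1, 2, 0, 0, 0]

π[0] = 0
j=1 s[j]='f': π[1]=0 (border '')
j=2 s[j]='e': π[2]=0 (border '')
j=3 s[j]='e': π[3]=0 (border '')
j=4 s[j]='f': π[4]=0 (border '')
j=5 s[j]='e': π[5]=0 (border '')
j=6 s[j]='g': π[6]=0 (border '')
j=7 s[j]='c': π[7]=0 (border '')
j=8 s[j]='b': π[8]=1 (border 'b')
j=9 s[j]='d': k: 1→0; π[9]=0 (border '')
j=10 s[j]='e': π[10]=0 (border '')
j=11 s[j]='c': π[11]=0 (border '')
j=12 s[j]='f': π[12]=0 (border '')
j=13 s[j]='e': π[13]=0 (border '')
j=14 s[j]='b': π[14]=1 (border 'b')
j=15 s[j]='g': k: 1→0; π[15]=0 (border '')
j=16 s[j]='e': π[16]=0 (border '')
j=17 s[j]='e': π[17]=0 (border '')
j=18 s[j]='f': π[18]=0 (border '')
j=19 s[j]='c': π[19]=0 (border '')
j=20 s[j]='b': π[20]=1 (border 'b')
j=21 s[j]='f': π[21]=2 (border 'bf')
j=22 s[j]='f': k: 2→0; π[22]=0 (border '')
j=23 s[j]='a': π[23]=0 (border '')
j=24 s[j]='d': π[24]=0 (border '')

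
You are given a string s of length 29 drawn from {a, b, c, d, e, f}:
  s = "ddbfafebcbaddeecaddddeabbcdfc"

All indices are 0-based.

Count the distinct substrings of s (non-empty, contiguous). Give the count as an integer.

sorted suffixes:
  #0 SA[0]=22  'abbcdfc'
  #1 SA[1]=16  'addddeabbcdfc'
  #2 SA[2]=10  'addeecaddddeabbcdfc'
  #3 SA[3]=4  'afebcbaddeecaddddeabbcdfc'
  #4 SA[4]=9  'baddeecaddddeabbcdfc'
  #5 SA[5]=23  'bbcdfc'
  #6 SA[6]=7  'bcbaddeecaddddeabbcdfc'
  #7 SA[7]=24  'bcdfc'
  #8 SA[8]=2  'bfafebcbaddeecaddddeabbcdfc'
  #9 SA[9]=28  'c'
  #10 SA[10]=15  'caddddeabbcdfc'
  #11 SA[11]=8  'cbaddeecaddddeabbcdfc'
  #12 SA[12]=25  'cdfc'
  #13 SA[13]=1  'dbfafebcbaddeecaddddeabbcdfc'
  #14 SA[14]=0  'ddbfafebcbaddeecaddddeabbcdfc'
  #15 SA[15]=17  'ddddeabbcdfc'
  #16 SA[16]=18  'dddeabbcdfc'
  #17 SA[17]=19  'ddeabbcdfc'
  #18 SA[18]=11  'ddeecaddddeabbcdfc'
  #19 SA[19]=20  'deabbcdfc'
  #20 SA[20]=12  'deecaddddeabbcdfc'
  #21 SA[21]=26  'dfc'
  #22 SA[22]=21  'eabbcdfc'
  #23 SA[23]=6  'ebcbaddeecaddddeabbcdfc'
  #24 SA[24]=14  'ecaddddeabbcdfc'
  #25 SA[25]=13  'eecaddddeabbcdfc'
  #26 SA[26]=3  'fafebcbaddeecaddddeabbcdfc'
  #27 SA[27]=27  'fc'
  #28 SA[28]=5  'febcbaddeecaddddeabbcdfc'

SA = [22, 16, 10, 4, 9, 23, 7, 24, 2, 28, 15, 8, 25, 1, 0, 17, 18, 19, 11, 20, 12, 26, 21, 6, 14, 13, 3, 27, 5]
i: (SA[i-1],SA[i]) lcp shared
  1: (22,16) 1 'a'
  2: (16,10) 3 'add'
  3: (10,4) 1 'a'
  4: (4,9) 0 ''
  5: (9,23) 1 'b'
  6: (23,7) 1 'b'
  7: (7,24) 2 'bc'
  8: (24,2) 1 'b'
  9: (2,28) 0 ''
  10: (28,15) 1 'c'
  11: (15,8) 1 'c'
  12: (8,25) 1 'c'
  13: (25,1) 0 ''
  14: (1,0) 1 'd'
  15: (0,17) 2 'dd'
  16: (17,18) 3 'ddd'
  17: (18,19) 2 'dd'
  18: (19,11) 3 'dde'
  19: (11,20) 1 'd'
  20: (20,12) 2 'de'
  21: (12,26) 1 'd'
  22: (26,21) 0 ''
  23: (21,6) 1 'e'
  24: (6,14) 1 'e'
  25: (14,13) 1 'e'
  26: (13,3) 0 ''
  27: (3,27) 1 'f'
  28: (27,5) 1 'f'

n(n+1)/2 = 29·30/2 = 435
Σ LCP = 0 + 1 + 3 + 1 + 0 + 1 + 1 + 2 + 1 + 0 + 1 + 1 + 1 + 0 + 1 + 2 + 3 + 2 + 3 + 1 + 2 + 1 + 0 + 1 + 1 + 1 + 0 + 1 + 1 = 33
distinct = 435 − 33 = 402

402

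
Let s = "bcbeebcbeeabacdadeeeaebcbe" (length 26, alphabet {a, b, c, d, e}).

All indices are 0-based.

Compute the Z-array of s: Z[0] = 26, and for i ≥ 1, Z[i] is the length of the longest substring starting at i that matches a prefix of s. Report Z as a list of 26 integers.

Z[0]=26
i=1: i≥r, start 0; Z[1]=0
i=2: i≥r, start 0; Z[2]=1 extend→box=[2,3)
i=3: i≥r, start 0; Z[3]=0
i=4: i≥r, start 0; Z[4]=0
i=5: i≥r, start 0; Z[5]=5 extend→box=[5,10)
i=6: min(r-i=4, Z[1]=0)=0; Z[6]=0
i=7: min(r-i=3, Z[2]=1)=1; Z[7]=1
i=8: min(r-i=2, Z[3]=0)=0; Z[8]=0
i=9: min(r-i=1, Z[4]=0)=0; Z[9]=0
i=10: i≥r, start 0; Z[10]=0
i=11: i≥r, start 0; Z[11]=1 extend→box=[11,12)
i=12: i≥r, start 0; Z[12]=0
i=13: i≥r, start 0; Z[13]=0
i=14: i≥r, start 0; Z[14]=0
i=15: i≥r, start 0; Z[15]=0
i=16: i≥r, start 0; Z[16]=0
i=17: i≥r, start 0; Z[17]=0
i=18: i≥r, start 0; Z[18]=0
i=19: i≥r, start 0; Z[19]=0
i=20: i≥r, start 0; Z[20]=0
i=21: i≥r, start 0; Z[21]=0
i=22: i≥r, start 0; Z[22]=4 extend→box=[22,26)
i=23: min(r-i=3, Z[1]=0)=0; Z[23]=0
i=24: min(r-i=2, Z[2]=1)=1; Z[24]=1
i=25: min(r-i=1, Z[3]=0)=0; Z[25]=0

[26, 0, 1, 0, 0, 5, 0, 1, 0, 0, 0, 1, 0, 0, 0, 0, 0, 0, 0, 0, 0, 0, 4, 0, 1, 0]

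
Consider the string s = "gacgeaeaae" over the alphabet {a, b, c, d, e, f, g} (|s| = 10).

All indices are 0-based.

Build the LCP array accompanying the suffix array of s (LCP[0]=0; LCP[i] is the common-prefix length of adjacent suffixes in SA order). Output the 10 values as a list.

[0, 1, 1, 2, 0, 0, 1, 2, 0, 1]

rank | idx | suffix
   0 |   7 | aae
   1 |   1 | acgeaeaae
   2 |   8 | ae
   3 |   5 | aeaae
   4 |   2 | cgeaeaae
   5 |   9 | e
   6 |   6 | eaae
   7 |   4 | eaeaae
   8 |   0 | gacgeaeaae
   9 |   3 | geaeaae

SA = [7, 1, 8, 5, 2, 9, 6, 4, 0, 3]
rank  pair      lcp
   1  s[7:],s[1:]  1  'a'
   2  s[1:],s[8:]  1  'a'
   3  s[8:],s[5:]  2  'ae'
   4  s[5:],s[2:]  0  ''
   5  s[2:],s[9:]  0  ''
   6  s[9:],s[6:]  1  'e'
   7  s[6:],s[4:]  2  'ea'
   8  s[4:],s[0:]  0  ''
   9  s[0:],s[3:]  1  'g'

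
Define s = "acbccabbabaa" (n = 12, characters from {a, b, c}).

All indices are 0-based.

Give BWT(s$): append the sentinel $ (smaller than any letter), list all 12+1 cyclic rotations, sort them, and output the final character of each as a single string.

rank  rotation       last
    0  $acbccabbabaa  a
    1  a$acbccabbaba  a
    2  aa$acbccabbab  b
    3  abaa$acbccabb  b
    4  abbabaa$acbcc  c
    5  acbccabbabaa$  $
    6  baa$acbccabba  a
    7  babaa$acbccab  b
    8  bbabaa$acbcca  a
    9  bccabbabaa$ac  c
   10  cabbabaa$acbc  c
   11  cbccabbabaa$a  a
   12  ccabbabaa$acb  b

aabbc$abaccab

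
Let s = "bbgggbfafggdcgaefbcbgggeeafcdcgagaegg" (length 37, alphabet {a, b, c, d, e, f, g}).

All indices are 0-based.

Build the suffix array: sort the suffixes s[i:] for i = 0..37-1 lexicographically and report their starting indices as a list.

sorted suffixes:
  #0 SA[0]=14  'aefbcbgggeeafcdcgagaegg'
  #1 SA[1]=33  'aegg'
  #2 SA[2]=25  'afcdcgagaegg'
  #3 SA[3]=7  'afggdcgaefbcbgggeeafcdcgagaegg'
  #4 SA[4]=31  'agaegg'
  #5 SA[5]=0  'bbgggbfafggdcgaefbcbgggeeafcdcgagaegg'
  #6 SA[6]=17  'bcbgggeeafcdcgagaegg'
  #7 SA[7]=5  'bfafggdcgaefbcbgggeeafcdcgagaegg'
  #8 SA[8]=1  'bgggbfafggdcgaefbcbgggeeafcdcgagaegg'
  #9 SA[9]=19  'bgggeeafcdcgagaegg'
  #10 SA[10]=18  'cbgggeeafcdcgagaegg'
  #11 SA[11]=27  'cdcgagaegg'
  #12 SA[12]=12  'cgaefbcbgggeeafcdcgagaegg'
  #13 SA[13]=29  'cgagaegg'
  #14 SA[14]=11  'dcgaefbcbgggeeafcdcgagaegg'
  #15 SA[15]=28  'dcgagaegg'
  #16 SA[16]=24  'eafcdcgagaegg'
  #17 SA[17]=23  'eeafcdcgagaegg'
  #18 SA[18]=15  'efbcbgggeeafcdcgagaegg'
  #19 SA[19]=34  'egg'
  #20 SA[20]=6  'fafggdcgaefbcbgggeeafcdcgagaegg'
  #21 SA[21]=16  'fbcbgggeeafcdcgagaegg'
  #22 SA[22]=26  'fcdcgagaegg'
  #23 SA[23]=8  'fggdcgaefbcbgggeeafcdcgagaegg'
  #24 SA[24]=36  'g'
  #25 SA[25]=13  'gaefbcbgggeeafcdcgagaegg'
  #26 SA[26]=32  'gaegg'
  #27 SA[27]=30  'gagaegg'
  #28 SA[28]=4  'gbfafggdcgaefbcbgggeeafcdcgagaegg'
  #29 SA[29]=10  'gdcgaefbcbgggeeafcdcgagaegg'
  #30 SA[30]=22  'geeafcdcgagaegg'
  #31 SA[31]=35  'gg'
  #32 SA[32]=3  'ggbfafggdcgaefbcbgggeeafcdcgagaegg'
  #33 SA[33]=9  'ggdcgaefbcbgggeeafcdcgagaegg'
  #34 SA[34]=21  'ggeeafcdcgagaegg'
  #35 SA[35]=2  'gggbfafggdcgaefbcbgggeeafcdcgagaegg'
  #36 SA[36]=20  'gggeeafcdcgagaegg'

[14, 33, 25, 7, 31, 0, 17, 5, 1, 19, 18, 27, 12, 29, 11, 28, 24, 23, 15, 34, 6, 16, 26, 8, 36, 13, 32, 30, 4, 10, 22, 35, 3, 9, 21, 2, 20]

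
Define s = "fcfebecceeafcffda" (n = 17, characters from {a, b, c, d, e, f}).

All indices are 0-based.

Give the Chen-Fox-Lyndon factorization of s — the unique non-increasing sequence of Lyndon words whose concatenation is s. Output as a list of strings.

emit factor 1: 'f' (i=0, period=1)
emit factor 2: 'cfe' (i=1, period=3)
emit factor 3: 'beccee' (i=4, period=6)
emit factor 4: 'afcffd' (i=10, period=6)
emit factor 5: 'a' (i=16, period=1)

["f", "cfe", "beccee", "afcffd", "a"]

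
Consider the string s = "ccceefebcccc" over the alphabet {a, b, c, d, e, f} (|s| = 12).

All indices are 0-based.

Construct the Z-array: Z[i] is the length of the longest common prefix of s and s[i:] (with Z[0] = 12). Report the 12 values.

[12, 2, 1, 0, 0, 0, 0, 0, 3, 3, 2, 1]

Z[0]=12
i=1: i≥r, start 0; Z[1]=2 scan→box=[1,3)
i=2: min(r-i=1, Z[1]=2)=1; Z[2]=1
i=3: i≥r, start 0; Z[3]=0
i=4: i≥r, start 0; Z[4]=0
i=5: i≥r, start 0; Z[5]=0
i=6: i≥r, start 0; Z[6]=0
i=7: i≥r, start 0; Z[7]=0
i=8: i≥r, start 0; Z[8]=3 scan→box=[8,11)
i=9: min(r-i=2, Z[1]=2)=2; Z[9]=3 scan→box=[9,12)
i=10: min(r-i=2, Z[1]=2)=2; Z[10]=2
i=11: min(r-i=1, Z[2]=1)=1; Z[11]=1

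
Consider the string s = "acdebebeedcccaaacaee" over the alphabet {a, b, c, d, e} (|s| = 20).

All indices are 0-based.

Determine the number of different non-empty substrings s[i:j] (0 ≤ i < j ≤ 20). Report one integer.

rank→(start, suffix):
  0 → (13, 'aaacaee')
  1 → (14, 'aacaee')
  2 → (15, 'acaee')
  3 → (0, 'acdebebeedcccaaacaee')
  4 → (17, 'aee')
  5 → (4, 'bebeedcccaaacaee')
  6 → (6, 'beedcccaaacaee')
  7 → (12, 'caaacaee')
  8 → (16, 'caee')
  9 → (11, 'ccaaacaee')
  10 → (10, 'cccaaacaee')
  11 → (1, 'cdebebeedcccaaacaee')
  12 → (9, 'dcccaaacaee')
  13 → (2, 'debebeedcccaaacaee')
  14 → (19, 'e')
  15 → (3, 'ebebeedcccaaacaee')
  16 → (5, 'ebeedcccaaacaee')
  17 → (8, 'edcccaaacaee')
  18 → (18, 'ee')
  19 → (7, 'eedcccaaacaee')

SA = [13, 14, 15, 0, 17, 4, 6, 12, 16, 11, 10, 1, 9, 2, 19, 3, 5, 8, 18, 7]
i: (SA[i-1],SA[i]) lcp shared
  1: (13,14) 2 'aa'
  2: (14,15) 1 'a'
  3: (15,0) 2 'ac'
  4: (0,17) 1 'a'
  5: (17,4) 0 ''
  6: (4,6) 2 'be'
  7: (6,12) 0 ''
  8: (12,16) 2 'ca'
  9: (16,11) 1 'c'
  10: (11,10) 2 'cc'
  11: (10,1) 1 'c'
  12: (1,9) 0 ''
  13: (9,2) 1 'd'
  14: (2,19) 0 ''
  15: (19,3) 1 'e'
  16: (3,5) 3 'ebe'
  17: (5,8) 1 'e'
  18: (8,18) 1 'e'
  19: (18,7) 2 'ee'

n(n+1)/2 = 20·21/2 = 210
Σ LCP = 0 + 2 + 1 + 2 + 1 + 0 + 2 + 0 + 2 + 1 + 2 + 1 + 0 + 1 + 0 + 1 + 3 + 1 + 1 + 2 = 23
distinct = 210 − 23 = 187

187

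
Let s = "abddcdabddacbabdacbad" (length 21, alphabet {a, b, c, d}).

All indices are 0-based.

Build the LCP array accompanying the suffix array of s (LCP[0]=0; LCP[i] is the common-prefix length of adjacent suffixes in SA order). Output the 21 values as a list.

[0, 3, 4, 1, 4, 1, 0, 2, 1, 2, 3, 0, 3, 1, 0, 1, 2, 5, 1, 1, 2]

sorted suffixes:
  #0 SA[0]=13  'abdacbad'
  #1 SA[1]=6  'abddacbabdacbad'
  #2 SA[2]=0  'abddcdabddacbabdacbad'
  #3 SA[3]=10  'acbabdacbad'
  #4 SA[4]=16  'acbad'
  #5 SA[5]=19  'ad'
  #6 SA[6]=12  'babdacbad'
  #7 SA[7]=18  'bad'
  #8 SA[8]=14  'bdacbad'
  #9 SA[9]=7  'bddacbabdacbad'
  #10 SA[10]=1  'bddcdabddacbabdacbad'
  #11 SA[11]=11  'cbabdacbad'
  #12 SA[12]=17  'cbad'
  #13 SA[13]=4  'cdabddacbabdacbad'
  #14 SA[14]=20  'd'
  #15 SA[15]=5  'dabddacbabdacbad'
  #16 SA[16]=9  'dacbabdacbad'
  #17 SA[17]=15  'dacbad'
  #18 SA[18]=3  'dcdabddacbabdacbad'
  #19 SA[19]=8  'ddacbabdacbad'
  #20 SA[20]=2  'ddcdabddacbabdacbad'

SA = [13, 6, 0, 10, 16, 19, 12, 18, 14, 7, 1, 11, 17, 4, 20, 5, 9, 15, 3, 8, 2]
[i] adj suffixes → lcp
  [1] 13/6 → 3 ('abd')
  [2] 6/0 → 4 ('abdd')
  [3] 0/10 → 1 ('a')
  [4] 10/16 → 4 ('acba')
  [5] 16/19 → 1 ('a')
  [6] 19/12 → 0 ('')
  [7] 12/18 → 2 ('ba')
  [8] 18/14 → 1 ('b')
  [9] 14/7 → 2 ('bd')
  [10] 7/1 → 3 ('bdd')
  [11] 1/11 → 0 ('')
  [12] 11/17 → 3 ('cba')
  [13] 17/4 → 1 ('c')
  [14] 4/20 → 0 ('')
  [15] 20/5 → 1 ('d')
  [16] 5/9 → 2 ('da')
  [17] 9/15 → 5 ('dacba')
  [18] 15/3 → 1 ('d')
  [19] 3/8 → 1 ('d')
  [20] 8/2 → 2 ('dd')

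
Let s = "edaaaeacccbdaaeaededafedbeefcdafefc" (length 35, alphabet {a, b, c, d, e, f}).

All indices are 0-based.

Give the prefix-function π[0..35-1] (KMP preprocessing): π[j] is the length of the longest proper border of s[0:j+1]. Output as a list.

[0, 0, 0, 0, 0, 1, 0, 0, 0, 0, 0, 0, 0, 0, 1, 0, 1, 2, 1, 2, 3, 0, 1, 2, 0, 1, 1, 0, 0, 0, 0, 0, 1, 0, 0]

π[0] = 0
j=1 s[j]='d': π[1]=0 (border '')
j=2 s[j]='a': π[2]=0 (border '')
j=3 s[j]='a': π[3]=0 (border '')
j=4 s[j]='a': π[4]=0 (border '')
j=5 s[j]='e': π[5]=1 (border 'e')
j=6 s[j]='a': k: 1→0; π[6]=0 (border '')
j=7 s[j]='c': π[7]=0 (border '')
j=8 s[j]='c': π[8]=0 (border '')
j=9 s[j]='c': π[9]=0 (border '')
j=10 s[j]='b': π[10]=0 (border '')
j=11 s[j]='d': π[11]=0 (border '')
j=12 s[j]='a': π[12]=0 (border '')
j=13 s[j]='a': π[13]=0 (border '')
j=14 s[j]='e': π[14]=1 (border 'e')
j=15 s[j]='a': k: 1→0; π[15]=0 (border '')
j=16 s[j]='e': π[16]=1 (border 'e')
j=17 s[j]='d': π[17]=2 (border 'ed')
j=18 s[j]='e': k: 2→0; π[18]=1 (border 'e')
j=19 s[j]='d': π[19]=2 (border 'ed')
j=20 s[j]='a': π[20]=3 (border 'eda')
j=21 s[j]='f': k: 3→0; π[21]=0 (border '')
j=22 s[j]='e': π[22]=1 (border 'e')
j=23 s[j]='d': π[23]=2 (border 'ed')
j=24 s[j]='b': k: 2→0; π[24]=0 (border '')
j=25 s[j]='e': π[25]=1 (border 'e')
j=26 s[j]='e': k: 1→0; π[26]=1 (border 'e')
j=27 s[j]='f': k: 1→0; π[27]=0 (border '')
j=28 s[j]='c': π[28]=0 (border '')
j=29 s[j]='d': π[29]=0 (border '')
j=30 s[j]='a': π[30]=0 (border '')
j=31 s[j]='f': π[31]=0 (border '')
j=32 s[j]='e': π[32]=1 (border 'e')
j=33 s[j]='f': k: 1→0; π[33]=0 (border '')
j=34 s[j]='c': π[34]=0 (border '')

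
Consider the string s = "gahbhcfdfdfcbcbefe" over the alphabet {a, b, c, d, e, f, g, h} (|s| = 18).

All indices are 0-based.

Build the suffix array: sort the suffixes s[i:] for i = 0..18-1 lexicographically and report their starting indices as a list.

sorted suffixes:
  #0 SA[0]=1  'ahbhcfdfdfcbcbefe'
  #1 SA[1]=12  'bcbefe'
  #2 SA[2]=14  'befe'
  #3 SA[3]=3  'bhcfdfdfcbcbefe'
  #4 SA[4]=11  'cbcbefe'
  #5 SA[5]=13  'cbefe'
  #6 SA[6]=5  'cfdfdfcbcbefe'
  #7 SA[7]=9  'dfcbcbefe'
  #8 SA[8]=7  'dfdfcbcbefe'
  #9 SA[9]=17  'e'
  #10 SA[10]=15  'efe'
  #11 SA[11]=10  'fcbcbefe'
  #12 SA[12]=8  'fdfcbcbefe'
  #13 SA[13]=6  'fdfdfcbcbefe'
  #14 SA[14]=16  'fe'
  #15 SA[15]=0  'gahbhcfdfdfcbcbefe'
  #16 SA[16]=2  'hbhcfdfdfcbcbefe'
  #17 SA[17]=4  'hcfdfdfcbcbefe'

[1, 12, 14, 3, 11, 13, 5, 9, 7, 17, 15, 10, 8, 6, 16, 0, 2, 4]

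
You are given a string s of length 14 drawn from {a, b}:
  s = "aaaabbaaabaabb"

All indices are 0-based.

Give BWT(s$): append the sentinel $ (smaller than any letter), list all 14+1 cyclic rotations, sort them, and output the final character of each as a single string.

rank  rotation         last
    0  $aaaabbaaabaabb  b
    1  aaaabbaaabaabb$  $
    2  aaabaabb$aaaabb  b
    3  aaabbaaabaabb$a  a
    4  aabaabb$aaaabba  a
    5  aabb$aaaabbaaab  b
    6  aabbaaabaabb$aa  a
    7  abaabb$aaaabbaa  a
    8  abb$aaaabbaaaba  a
    9  abbaaabaabb$aaa  a
   10  b$aaaabbaaabaab  b
   11  baaabaabb$aaaab  b
   12  baabb$aaaabbaaa  a
   13  bb$aaaabbaaabaa  a
   14  bbaaabaabb$aaaa  a

b$baabaaaabbaaa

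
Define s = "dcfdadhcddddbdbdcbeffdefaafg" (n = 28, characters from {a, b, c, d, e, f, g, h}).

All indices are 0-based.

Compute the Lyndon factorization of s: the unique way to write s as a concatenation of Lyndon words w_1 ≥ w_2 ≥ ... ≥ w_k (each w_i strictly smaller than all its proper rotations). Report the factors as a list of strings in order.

["d", "cfd", "adhcddddbdbdcbeffdef", "aafg"]

emit factor 1: 'd' (i=0, period=1)
emit factor 2: 'cfd' (i=1, period=3)
emit factor 3: 'adhcddddbdbdcbeffdef' (i=4, period=20)
emit factor 4: 'aafg' (i=24, period=4)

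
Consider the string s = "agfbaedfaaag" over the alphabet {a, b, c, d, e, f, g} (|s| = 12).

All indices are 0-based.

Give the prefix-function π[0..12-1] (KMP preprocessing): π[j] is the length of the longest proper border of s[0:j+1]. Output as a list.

π[0] = 0
j=1 s[j]='g': π[1]=0 (border '')
j=2 s[j]='f': π[2]=0 (border '')
j=3 s[j]='b': π[3]=0 (border '')
j=4 s[j]='a': π[4]=1 (border 'a')
j=5 s[j]='e': k: 1→0; π[5]=0 (border '')
j=6 s[j]='d': π[6]=0 (border '')
j=7 s[j]='f': π[7]=0 (border '')
j=8 s[j]='a': π[8]=1 (border 'a')
j=9 s[j]='a': k: 1→0; π[9]=1 (border 'a')
j=10 s[j]='a': k: 1→0; π[10]=1 (border 'a')
j=11 s[j]='g': π[11]=2 (border 'ag')

[0, 0, 0, 0, 1, 0, 0, 0, 1, 1, 1, 2]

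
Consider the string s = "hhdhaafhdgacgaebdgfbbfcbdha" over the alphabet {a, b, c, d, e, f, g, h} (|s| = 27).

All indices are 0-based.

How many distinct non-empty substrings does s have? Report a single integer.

rank→(start, suffix):
  0 → (26, 'a')
  1 → (4, 'aafhdgacgaebdgfbbfcbdha')
  2 → (10, 'acgaebdgfbbfcbdha')
  3 → (13, 'aebdgfbbfcbdha')
  4 → (5, 'afhdgacgaebdgfbbfcbdha')
  5 → (19, 'bbfcbdha')
  6 → (15, 'bdgfbbfcbdha')
  7 → (23, 'bdha')
  8 → (20, 'bfcbdha')
  9 → (22, 'cbdha')
  10 → (11, 'cgaebdgfbbfcbdha')
  11 → (8, 'dgacgaebdgfbbfcbdha')
  12 → (16, 'dgfbbfcbdha')
  13 → (24, 'dha')
  14 → (2, 'dhaafhdgacgaebdgfbbfcbdha')
  15 → (14, 'ebdgfbbfcbdha')
  16 → (18, 'fbbfcbdha')
  17 → (21, 'fcbdha')
  18 → (6, 'fhdgacgaebdgfbbfcbdha')
  19 → (9, 'gacgaebdgfbbfcbdha')
  20 → (12, 'gaebdgfbbfcbdha')
  21 → (17, 'gfbbfcbdha')
  22 → (25, 'ha')
  23 → (3, 'haafhdgacgaebdgfbbfcbdha')
  24 → (7, 'hdgacgaebdgfbbfcbdha')
  25 → (1, 'hdhaafhdgacgaebdgfbbfcbdha')
  26 → (0, 'hhdhaafhdgacgaebdgfbbfcbdha')

SA = [26, 4, 10, 13, 5, 19, 15, 23, 20, 22, 11, 8, 16, 24, 2, 14, 18, 21, 6, 9, 12, 17, 25, 3, 7, 1, 0]
[i] adj suffixes → lcp
  [1] 26/4 → 1 ('a')
  [2] 4/10 → 1 ('a')
  [3] 10/13 → 1 ('a')
  [4] 13/5 → 1 ('a')
  [5] 5/19 → 0 ('')
  [6] 19/15 → 1 ('b')
  [7] 15/23 → 2 ('bd')
  [8] 23/20 → 1 ('b')
  [9] 20/22 → 0 ('')
  [10] 22/11 → 1 ('c')
  [11] 11/8 → 0 ('')
  [12] 8/16 → 2 ('dg')
  [13] 16/24 → 1 ('d')
  [14] 24/2 → 3 ('dha')
  [15] 2/14 → 0 ('')
  [16] 14/18 → 0 ('')
  [17] 18/21 → 1 ('f')
  [18] 21/6 → 1 ('f')
  [19] 6/9 → 0 ('')
  [20] 9/12 → 2 ('ga')
  [21] 12/17 → 1 ('g')
  [22] 17/25 → 0 ('')
  [23] 25/3 → 2 ('ha')
  [24] 3/7 → 1 ('h')
  [25] 7/1 → 2 ('hd')
  [26] 1/0 → 1 ('h')

n(n+1)/2 = 27·28/2 = 378
Σ LCP = 0 + 1 + 1 + 1 + 1 + 0 + 1 + 2 + 1 + 0 + 1 + 0 + 2 + 1 + 3 + 0 + 0 + 1 + 1 + 0 + 2 + 1 + 0 + 2 + 1 + 2 + 1 = 26
distinct = 378 − 26 = 352

352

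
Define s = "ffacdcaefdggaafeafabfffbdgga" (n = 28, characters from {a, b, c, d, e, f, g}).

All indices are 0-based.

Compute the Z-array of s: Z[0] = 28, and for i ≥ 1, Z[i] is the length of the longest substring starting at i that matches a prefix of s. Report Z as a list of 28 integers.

Z[0]=28
i=1: fresh scan; Z[1]=1 grow→box=[1,2)
i=2: fresh scan; Z[2]=0
i=3: fresh scan; Z[3]=0
i=4: fresh scan; Z[4]=0
i=5: fresh scan; Z[5]=0
i=6: fresh scan; Z[6]=0
i=7: fresh scan; Z[7]=0
i=8: fresh scan; Z[8]=1 grow→box=[8,9)
i=9: fresh scan; Z[9]=0
i=10: fresh scan; Z[10]=0
i=11: fresh scan; Z[11]=0
i=12: fresh scan; Z[12]=0
i=13: fresh scan; Z[13]=0
i=14: fresh scan; Z[14]=1 grow→box=[14,15)
i=15: fresh scan; Z[15]=0
i=16: fresh scan; Z[16]=0
i=17: fresh scan; Z[17]=1 grow→box=[17,18)
i=18: fresh scan; Z[18]=0
i=19: fresh scan; Z[19]=0
i=20: fresh scan; Z[20]=2 grow→box=[20,22)
i=21: min(r-i=1, Z[1]=1)=1; Z[21]=2 grow→box=[21,23)
i=22: min(r-i=1, Z[1]=1)=1; Z[22]=1
i=23: fresh scan; Z[23]=0
i=24: fresh scan; Z[24]=0
i=25: fresh scan; Z[25]=0
i=26: fresh scan; Z[26]=0
i=27: fresh scan; Z[27]=0

[28, 1, 0, 0, 0, 0, 0, 0, 1, 0, 0, 0, 0, 0, 1, 0, 0, 1, 0, 0, 2, 2, 1, 0, 0, 0, 0, 0]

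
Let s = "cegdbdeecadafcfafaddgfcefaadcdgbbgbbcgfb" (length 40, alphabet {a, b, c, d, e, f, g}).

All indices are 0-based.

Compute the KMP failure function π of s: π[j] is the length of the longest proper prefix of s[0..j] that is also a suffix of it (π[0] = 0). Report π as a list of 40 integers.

π[0] = 0
j=1 s[j]='e': π[1]=0 (border '')
j=2 s[j]='g': π[2]=0 (border '')
j=3 s[j]='d': π[3]=0 (border '')
j=4 s[j]='b': π[4]=0 (border '')
j=5 s[j]='d': π[5]=0 (border '')
j=6 s[j]='e': π[6]=0 (border '')
j=7 s[j]='e': π[7]=0 (border '')
j=8 s[j]='c': π[8]=1 (border 'c')
j=9 s[j]='a': k: 1→0; π[9]=0 (border '')
j=10 s[j]='d': π[10]=0 (border '')
j=11 s[j]='a': π[11]=0 (border '')
j=12 s[j]='f': π[12]=0 (border '')
j=13 s[j]='c': π[13]=1 (border 'c')
j=14 s[j]='f': k: 1→0; π[14]=0 (border '')
j=15 s[j]='a': π[15]=0 (border '')
j=16 s[j]='f': π[16]=0 (border '')
j=17 s[j]='a': π[17]=0 (border '')
j=18 s[j]='d': π[18]=0 (border '')
j=19 s[j]='d': π[19]=0 (border '')
j=20 s[j]='g': π[20]=0 (border '')
j=21 s[j]='f': π[21]=0 (border '')
j=22 s[j]='c': π[22]=1 (border 'c')
j=23 s[j]='e': π[23]=2 (border 'ce')
j=24 s[j]='f': k: 2→0; π[24]=0 (border '')
j=25 s[j]='a': π[25]=0 (border '')
j=26 s[j]='a': π[26]=0 (border '')
j=27 s[j]='d': π[27]=0 (border '')
j=28 s[j]='c': π[28]=1 (border 'c')
j=29 s[j]='d': k: 1→0; π[29]=0 (border '')
j=30 s[j]='g': π[30]=0 (border '')
j=31 s[j]='b': π[31]=0 (border '')
j=32 s[j]='b': π[32]=0 (border '')
j=33 s[j]='g': π[33]=0 (border '')
j=34 s[j]='b': π[34]=0 (border '')
j=35 s[j]='b': π[35]=0 (border '')
j=36 s[j]='c': π[36]=1 (border 'c')
j=37 s[j]='g': k: 1→0; π[37]=0 (border '')
j=38 s[j]='f': π[38]=0 (border '')
j=39 s[j]='b': π[39]=0 (border '')

[0, 0, 0, 0, 0, 0, 0, 0, 1, 0, 0, 0, 0, 1, 0, 0, 0, 0, 0, 0, 0, 0, 1, 2, 0, 0, 0, 0, 1, 0, 0, 0, 0, 0, 0, 0, 1, 0, 0, 0]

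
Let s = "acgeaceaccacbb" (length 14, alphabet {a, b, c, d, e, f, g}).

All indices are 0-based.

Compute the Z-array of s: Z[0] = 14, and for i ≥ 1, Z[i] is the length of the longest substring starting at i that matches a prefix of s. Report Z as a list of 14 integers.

Z[0]=14
i=1: fresh scan; Z[1]=0
i=2: fresh scan; Z[2]=0
i=3: fresh scan; Z[3]=0
i=4: fresh scan; Z[4]=2 scan→box=[4,6)
i=5: min(r-i=1, Z[1]=0)=0; Z[5]=0
i=6: fresh scan; Z[6]=0
i=7: fresh scan; Z[7]=2 scan→box=[7,9)
i=8: min(r-i=1, Z[1]=0)=0; Z[8]=0
i=9: fresh scan; Z[9]=0
i=10: fresh scan; Z[10]=2 scan→box=[10,12)
i=11: min(r-i=1, Z[1]=0)=0; Z[11]=0
i=12: fresh scan; Z[12]=0
i=13: fresh scan; Z[13]=0

[14, 0, 0, 0, 2, 0, 0, 2, 0, 0, 2, 0, 0, 0]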